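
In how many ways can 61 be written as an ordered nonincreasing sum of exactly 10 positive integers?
p(61, 10 parts) = 70760

Partitions of n into exactly k parts are in bijection with partitions of n − k into at most k parts (subtract 1 from each part). So p(61, exactly 10) = p(51, parts ≤ 10). Computing via the recurrence p(m, j) = p(m, j−1) + p(m−j, j) gives 70760.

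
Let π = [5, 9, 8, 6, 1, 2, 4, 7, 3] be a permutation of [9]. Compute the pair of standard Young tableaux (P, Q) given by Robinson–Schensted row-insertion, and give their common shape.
P = [1, 2, 3, 7] / [4, 6] / [5] / [8] / [9];  Q = [1, 2, 7, 8] / [3, 6] / [4] / [5] / [9];  common shape = (4, 2, 1, 1, 1)

Row-insert the values π_1, π_2, … into P one at a time, bumping the leftmost entry strictly greater than the inserted value down to the next row. The recording tableau Q records, in position (i, j), the step at which that cell was added to P.
  Insert 5 (step 1): P = [5];  Q = [1]
  Insert 9 (step 2): P = [5, 9];  Q = [1, 2]
  Insert 8 (step 3): P = [5, 8] / [9];  Q = [1, 2] / [3]
  Insert 6 (step 4): P = [5, 6] / [8] / [9];  Q = [1, 2] / [3] / [4]
  Insert 1 (step 5): P = [1, 6] / [5] / [8] / [9];  Q = [1, 2] / [3] / [4] / [5]
  Insert 2 (step 6): P = [1, 2] / [5, 6] / [8] / [9];  Q = [1, 2] / [3, 6] / [4] / [5]
  Insert 4 (step 7): P = [1, 2, 4] / [5, 6] / [8] / [9];  Q = [1, 2, 7] / [3, 6] / [4] / [5]
  Insert 7 (step 8): P = [1, 2, 4, 7] / [5, 6] / [8] / [9];  Q = [1, 2, 7, 8] / [3, 6] / [4] / [5]
  Insert 3 (step 9): P = [1, 2, 3, 7] / [4, 6] / [5] / [8] / [9];  Q = [1, 2, 7, 8] / [3, 6] / [4] / [5] / [9]
Final shape: (4, 2, 1, 1, 1).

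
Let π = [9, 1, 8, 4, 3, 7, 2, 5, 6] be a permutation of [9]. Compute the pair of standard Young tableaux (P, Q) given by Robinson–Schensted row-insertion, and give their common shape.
P = [1, 2, 5, 6] / [3, 7] / [4] / [8] / [9];  Q = [1, 3, 6, 9] / [2, 8] / [4] / [5] / [7];  common shape = (4, 2, 1, 1, 1)

Row-insert the values π_1, π_2, … into P one at a time, bumping the leftmost entry strictly greater than the inserted value down to the next row. The recording tableau Q records, in position (i, j), the step at which that cell was added to P.
  Insert 9 (step 1): P = [9];  Q = [1]
  Insert 1 (step 2): P = [1] / [9];  Q = [1] / [2]
  Insert 8 (step 3): P = [1, 8] / [9];  Q = [1, 3] / [2]
  Insert 4 (step 4): P = [1, 4] / [8] / [9];  Q = [1, 3] / [2] / [4]
  Insert 3 (step 5): P = [1, 3] / [4] / [8] / [9];  Q = [1, 3] / [2] / [4] / [5]
  Insert 7 (step 6): P = [1, 3, 7] / [4] / [8] / [9];  Q = [1, 3, 6] / [2] / [4] / [5]
  Insert 2 (step 7): P = [1, 2, 7] / [3] / [4] / [8] / [9];  Q = [1, 3, 6] / [2] / [4] / [5] / [7]
  Insert 5 (step 8): P = [1, 2, 5] / [3, 7] / [4] / [8] / [9];  Q = [1, 3, 6] / [2, 8] / [4] / [5] / [7]
  Insert 6 (step 9): P = [1, 2, 5, 6] / [3, 7] / [4] / [8] / [9];  Q = [1, 3, 6, 9] / [2, 8] / [4] / [5] / [7]
Final shape: (4, 2, 1, 1, 1).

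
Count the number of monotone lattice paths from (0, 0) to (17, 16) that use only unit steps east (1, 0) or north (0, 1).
Number of paths = 1166803110

A monotone lattice path from (0, 0) to (17, 16) consists of 17 east steps and 16 north steps in some order, so it is determined by which 17 of the 33 steps are east. The count is C(33, 17) = 1166803110.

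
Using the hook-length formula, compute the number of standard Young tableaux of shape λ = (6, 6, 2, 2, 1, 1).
# SYT of shape (6, 6, 2, 2, 1, 1) = 4511052

Hook-length formula: f^λ = n! / Π hook(c), product over all cells c of the Young diagram. For λ = (6, 6, 2, 2, 1, 1), n = 18 boxes. Hook lengths by row (left-to-right, top-to-bottom): [11, 8, 5, 4, 3, 2]; [10, 7, 4, 3, 2, 1]; [5, 2]; [4, 1]; [2]; [1]. Product of hooks = 1419264000. So f^λ = 18! / 1419264000 = 6402373705728000 / 1419264000 = 4511052.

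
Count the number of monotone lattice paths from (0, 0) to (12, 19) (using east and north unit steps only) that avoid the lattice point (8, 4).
Number of paths = 139201905

Total paths from (0, 0) to (12, 19): C(31, 12) = 141120525. Paths through (8, 4): (paths (0, 0) → (8, 4)) × (paths (8, 4) → (12, 19)) = C(12, 8) · C(19, 4) = 495 · 3876 = 1918620. Avoidance count = 141120525 − 1918620 = 139201905.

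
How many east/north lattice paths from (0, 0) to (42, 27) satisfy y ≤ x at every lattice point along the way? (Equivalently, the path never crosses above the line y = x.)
Number of paths = 4161956306130554624

By the reflection principle (André's argument), the number of monotone paths to (42, 27) with n ≤ m that never go above y = x is C(69, 42) − C(69, 43) = 11185257572725865552 − 7023301266595310928 = 4161956306130554624.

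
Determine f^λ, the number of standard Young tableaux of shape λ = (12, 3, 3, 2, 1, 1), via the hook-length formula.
# SYT of shape (12, 3, 3, 2, 1, 1) = 134491500

Hook-length formula: f^λ = n! / Π hook(c), product over all cells c of the Young diagram. For λ = (12, 3, 3, 2, 1, 1), n = 22 boxes. Hook lengths by row (left-to-right, top-to-bottom): [17, 14, 12, 9, 8, 7, 6, 5, 4, 3, 2, 1]; [7, 4, 2]; [6, 3, 1]; [4, 1]; [2]; [1]. Product of hooks = 8357410897920. So f^λ = 22! / 8357410897920 = 1124000727777607680000 / 8357410897920 = 134491500.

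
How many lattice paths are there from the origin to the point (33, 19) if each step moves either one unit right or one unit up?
Number of paths = 76360380541900

A monotone lattice path from (0, 0) to (33, 19) consists of 33 east steps and 19 north steps in some order, so it is determined by which 33 of the 52 steps are east. The count is C(52, 33) = 76360380541900.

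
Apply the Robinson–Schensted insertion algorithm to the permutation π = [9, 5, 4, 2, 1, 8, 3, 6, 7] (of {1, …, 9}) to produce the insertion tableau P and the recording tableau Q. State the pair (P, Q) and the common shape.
P = [1, 3, 6, 7] / [2, 8] / [4] / [5] / [9];  Q = [1, 6, 8, 9] / [2, 7] / [3] / [4] / [5];  common shape = (4, 2, 1, 1, 1)

Row-insert the values π_1, π_2, … into P one at a time, bumping the leftmost entry strictly greater than the inserted value down to the next row. The recording tableau Q records, in position (i, j), the step at which that cell was added to P.
  Insert 9 (step 1): P = [9];  Q = [1]
  Insert 5 (step 2): P = [5] / [9];  Q = [1] / [2]
  Insert 4 (step 3): P = [4] / [5] / [9];  Q = [1] / [2] / [3]
  Insert 2 (step 4): P = [2] / [4] / [5] / [9];  Q = [1] / [2] / [3] / [4]
  Insert 1 (step 5): P = [1] / [2] / [4] / [5] / [9];  Q = [1] / [2] / [3] / [4] / [5]
  Insert 8 (step 6): P = [1, 8] / [2] / [4] / [5] / [9];  Q = [1, 6] / [2] / [3] / [4] / [5]
  Insert 3 (step 7): P = [1, 3] / [2, 8] / [4] / [5] / [9];  Q = [1, 6] / [2, 7] / [3] / [4] / [5]
  Insert 6 (step 8): P = [1, 3, 6] / [2, 8] / [4] / [5] / [9];  Q = [1, 6, 8] / [2, 7] / [3] / [4] / [5]
  Insert 7 (step 9): P = [1, 3, 6, 7] / [2, 8] / [4] / [5] / [9];  Q = [1, 6, 8, 9] / [2, 7] / [3] / [4] / [5]
Final shape: (4, 2, 1, 1, 1).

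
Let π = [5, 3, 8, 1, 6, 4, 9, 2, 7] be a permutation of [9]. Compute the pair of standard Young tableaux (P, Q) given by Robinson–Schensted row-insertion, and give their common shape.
P = [1, 2, 7] / [3, 4, 9] / [5, 6] / [8];  Q = [1, 3, 7] / [2, 5, 9] / [4, 6] / [8];  common shape = (3, 3, 2, 1)

Row-insert the values π_1, π_2, … into P one at a time, bumping the leftmost entry strictly greater than the inserted value down to the next row. The recording tableau Q records, in position (i, j), the step at which that cell was added to P.
  Insert 5 (step 1): P = [5];  Q = [1]
  Insert 3 (step 2): P = [3] / [5];  Q = [1] / [2]
  Insert 8 (step 3): P = [3, 8] / [5];  Q = [1, 3] / [2]
  Insert 1 (step 4): P = [1, 8] / [3] / [5];  Q = [1, 3] / [2] / [4]
  Insert 6 (step 5): P = [1, 6] / [3, 8] / [5];  Q = [1, 3] / [2, 5] / [4]
  Insert 4 (step 6): P = [1, 4] / [3, 6] / [5, 8];  Q = [1, 3] / [2, 5] / [4, 6]
  Insert 9 (step 7): P = [1, 4, 9] / [3, 6] / [5, 8];  Q = [1, 3, 7] / [2, 5] / [4, 6]
  Insert 2 (step 8): P = [1, 2, 9] / [3, 4] / [5, 6] / [8];  Q = [1, 3, 7] / [2, 5] / [4, 6] / [8]
  Insert 7 (step 9): P = [1, 2, 7] / [3, 4, 9] / [5, 6] / [8];  Q = [1, 3, 7] / [2, 5, 9] / [4, 6] / [8]
Final shape: (3, 3, 2, 1).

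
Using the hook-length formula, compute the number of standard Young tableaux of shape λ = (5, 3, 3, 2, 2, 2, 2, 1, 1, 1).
# SYT of shape (5, 3, 3, 2, 2, 2, 2, 1, 1, 1) = 359165664

Hook-length formula: f^λ = n! / Π hook(c), product over all cells c of the Young diagram. For λ = (5, 3, 3, 2, 2, 2, 2, 1, 1, 1), n = 22 boxes. Hook lengths by row (left-to-right, top-to-bottom): [14, 10, 5, 2, 1]; [11, 7, 2]; [10, 6, 1]; [8, 4]; [7, 3]; [6, 2]; [5, 1]; [3]; [2]; [1]. Product of hooks = 3129477120000. So f^λ = 22! / 3129477120000 = 1124000727777607680000 / 3129477120000 = 359165664.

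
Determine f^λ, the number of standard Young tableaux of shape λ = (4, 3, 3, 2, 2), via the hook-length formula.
# SYT of shape (4, 3, 3, 2, 2) = 27027

Hook-length formula: f^λ = n! / Π hook(c), product over all cells c of the Young diagram. For λ = (4, 3, 3, 2, 2), n = 14 boxes. Hook lengths by row (left-to-right, top-to-bottom): [8, 7, 4, 1]; [6, 5, 2]; [5, 4, 1]; [3, 2]; [2, 1]. Product of hooks = 3225600. So f^λ = 14! / 3225600 = 87178291200 / 3225600 = 27027.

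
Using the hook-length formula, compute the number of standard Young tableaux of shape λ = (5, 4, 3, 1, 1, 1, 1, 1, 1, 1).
# SYT of shape (5, 4, 3, 1, 1, 1, 1, 1, 1, 1) = 6651216

Hook-length formula: f^λ = n! / Π hook(c), product over all cells c of the Young diagram. For λ = (5, 4, 3, 1, 1, 1, 1, 1, 1, 1), n = 19 boxes. Hook lengths by row (left-to-right, top-to-bottom): [14, 6, 5, 3, 1]; [12, 4, 3, 1]; [10, 2, 1]; [7]; [6]; [5]; [4]; [3]; [2]; [1]. Product of hooks = 18289152000. So f^λ = 19! / 18289152000 = 121645100408832000 / 18289152000 = 6651216.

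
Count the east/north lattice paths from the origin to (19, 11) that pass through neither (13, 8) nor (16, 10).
Number of paths = 24426800

Inclusion–exclusion. Total paths: C(30, 19) = 54627300. Through P₁: C(21, 13)·C(9, 6) = 17093160. Through P₂: C(26, 16)·C(4, 3) = 21246940. Since P₁ is strictly southwest of P₂, a monotone path through both must visit P₁ then P₂; paths through both = C(21, 13)·C(5, 3)·C(4, 3) = 8139600. Avoid both = 54627300 − 17093160 − 21246940 + 8139600 = 24426800.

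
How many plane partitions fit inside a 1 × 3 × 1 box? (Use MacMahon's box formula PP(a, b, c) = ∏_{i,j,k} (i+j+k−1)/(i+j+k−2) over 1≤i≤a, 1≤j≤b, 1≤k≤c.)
PP(1, 3, 1) = 4

Evaluate the triple product over i = 1..1, j = 1..3, k = 1..1. The factors are (2/1) · (3/2) · (4/3). The numerators and denominators telescope so the product is an integer; carrying out the multiplication exactly gives PP(1, 3, 1) = 4.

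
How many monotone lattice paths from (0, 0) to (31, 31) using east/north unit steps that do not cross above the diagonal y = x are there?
C_31 = 14544636039226909

These NE paths below the diagonal are counted by the Catalan number C_n = (1/(n + 1)) · C(2n, n). For n = 31: C_31 = (1/32) · C(62, 31) = 465428353255261088/32 = 14544636039226909.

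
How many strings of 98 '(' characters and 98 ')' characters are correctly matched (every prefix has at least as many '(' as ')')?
C_98 = 57743358069601357782187700608042856334020731624756611000

These balanced parentheses are counted by the Catalan number C_n = (1/(n + 1)) · C(2n, n). For n = 98: C_98 = (1/99) · C(196, 98) = 5716592448890534420436582360196242777068052430850904489000/99 = 57743358069601357782187700608042856334020731624756611000.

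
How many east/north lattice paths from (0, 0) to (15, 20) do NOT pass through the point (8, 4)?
Number of paths = 3126590445

Total paths from (0, 0) to (15, 20): C(35, 15) = 3247943160. Paths through (8, 4): (paths (0, 0) → (8, 4)) × (paths (8, 4) → (15, 20)) = C(12, 8) · C(23, 7) = 495 · 245157 = 121352715. Avoidance count = 3247943160 − 121352715 = 3126590445.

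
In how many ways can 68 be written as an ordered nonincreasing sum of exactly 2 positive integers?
p(68, 2 parts) = 34

Partitions of n into exactly k parts are in bijection with partitions of n − k into at most k parts (subtract 1 from each part). So p(68, exactly 2) = p(66, parts ≤ 2). Computing via the recurrence p(m, j) = p(m, j−1) + p(m−j, j) gives 34.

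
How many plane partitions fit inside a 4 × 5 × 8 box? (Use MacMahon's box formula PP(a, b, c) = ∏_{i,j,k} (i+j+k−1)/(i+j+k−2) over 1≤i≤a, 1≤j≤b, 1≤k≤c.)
PP(4, 5, 8) = 4789851066

Evaluate the triple product over i = 1..4, j = 1..5, k = 1..8. The factors are (2/1) · (3/2) · (4/3) · (5/4) · (6/5) · (7/6) · (8/7) · (9/8) · … (160 factors total). The numerators and denominators telescope so the product is an integer; carrying out the multiplication exactly gives PP(4, 5, 8) = 4789851066.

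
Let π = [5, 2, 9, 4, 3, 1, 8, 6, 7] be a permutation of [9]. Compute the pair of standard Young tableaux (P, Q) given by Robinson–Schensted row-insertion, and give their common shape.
P = [1, 3, 6, 7] / [2, 8] / [4, 9] / [5];  Q = [1, 3, 7, 9] / [2, 4] / [5, 8] / [6];  common shape = (4, 2, 2, 1)

Row-insert the values π_1, π_2, … into P one at a time, bumping the leftmost entry strictly greater than the inserted value down to the next row. The recording tableau Q records, in position (i, j), the step at which that cell was added to P.
  Insert 5 (step 1): P = [5];  Q = [1]
  Insert 2 (step 2): P = [2] / [5];  Q = [1] / [2]
  Insert 9 (step 3): P = [2, 9] / [5];  Q = [1, 3] / [2]
  Insert 4 (step 4): P = [2, 4] / [5, 9];  Q = [1, 3] / [2, 4]
  Insert 3 (step 5): P = [2, 3] / [4, 9] / [5];  Q = [1, 3] / [2, 4] / [5]
  Insert 1 (step 6): P = [1, 3] / [2, 9] / [4] / [5];  Q = [1, 3] / [2, 4] / [5] / [6]
  Insert 8 (step 7): P = [1, 3, 8] / [2, 9] / [4] / [5];  Q = [1, 3, 7] / [2, 4] / [5] / [6]
  Insert 6 (step 8): P = [1, 3, 6] / [2, 8] / [4, 9] / [5];  Q = [1, 3, 7] / [2, 4] / [5, 8] / [6]
  Insert 7 (step 9): P = [1, 3, 6, 7] / [2, 8] / [4, 9] / [5];  Q = [1, 3, 7, 9] / [2, 4] / [5, 8] / [6]
Final shape: (4, 2, 2, 1).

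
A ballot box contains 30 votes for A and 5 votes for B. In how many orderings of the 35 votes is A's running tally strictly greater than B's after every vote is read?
Strict-lead orderings = 231880

Total orderings of the 35 votes with 30 for A: C(35, 30) = 324632. By the Bertrand ballot formula (Cycle Lemma / reflection principle), the number of orderings in which A is strictly ahead of B throughout is (p − q)/(p + q) · C(p + q, p) = (30 − 5)/(30 + 5) · 324632 = 231880.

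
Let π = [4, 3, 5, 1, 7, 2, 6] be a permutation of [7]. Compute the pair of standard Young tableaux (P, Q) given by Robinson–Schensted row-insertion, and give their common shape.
P = [1, 2, 6] / [3, 5, 7] / [4];  Q = [1, 3, 5] / [2, 6, 7] / [4];  common shape = (3, 3, 1)

Row-insert the values π_1, π_2, … into P one at a time, bumping the leftmost entry strictly greater than the inserted value down to the next row. The recording tableau Q records, in position (i, j), the step at which that cell was added to P.
  Insert 4 (step 1): P = [4];  Q = [1]
  Insert 3 (step 2): P = [3] / [4];  Q = [1] / [2]
  Insert 5 (step 3): P = [3, 5] / [4];  Q = [1, 3] / [2]
  Insert 1 (step 4): P = [1, 5] / [3] / [4];  Q = [1, 3] / [2] / [4]
  Insert 7 (step 5): P = [1, 5, 7] / [3] / [4];  Q = [1, 3, 5] / [2] / [4]
  Insert 2 (step 6): P = [1, 2, 7] / [3, 5] / [4];  Q = [1, 3, 5] / [2, 6] / [4]
  Insert 6 (step 7): P = [1, 2, 6] / [3, 5, 7] / [4];  Q = [1, 3, 5] / [2, 6, 7] / [4]
Final shape: (3, 3, 1).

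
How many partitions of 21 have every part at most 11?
p(21, parts ≤ 11) = 695

Use the recurrence p(n, m) = p(n, m−1) + p(n−m, m): either the largest part is < m (count p(n, m−1)) or the largest part is exactly m (remove one copy of m, count p(n−m, m)). With p(0, ·) = 1 this gives p(21, parts ≤ 11) = 695. (By conjugating Young diagrams, this also counts partitions of 21 into at most 11 parts.)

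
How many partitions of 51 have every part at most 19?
p(51, parts ≤ 19) = 204725

Use the recurrence p(n, m) = p(n, m−1) + p(n−m, m): either the largest part is < m (count p(n, m−1)) or the largest part is exactly m (remove one copy of m, count p(n−m, m)). With p(0, ·) = 1 this gives p(51, parts ≤ 19) = 204725. (By conjugating Young diagrams, this also counts partitions of 51 into at most 19 parts.)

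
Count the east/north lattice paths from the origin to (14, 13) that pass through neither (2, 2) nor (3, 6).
Number of paths = 10227336

Inclusion–exclusion. Total paths: C(27, 14) = 20058300. Through P₁: C(4, 2)·C(23, 12) = 8112468. Through P₂: C(9, 3)·C(18, 11) = 2673216. Since P₁ is strictly southwest of P₂, a monotone path through both must visit P₁ then P₂; paths through both = C(4, 2)·C(5, 1)·C(18, 11) = 954720. Avoid both = 20058300 − 8112468 − 2673216 + 954720 = 10227336.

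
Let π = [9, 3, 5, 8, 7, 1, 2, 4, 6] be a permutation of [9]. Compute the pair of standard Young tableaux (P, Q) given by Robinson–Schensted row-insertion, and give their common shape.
P = [1, 2, 4, 6] / [3, 5, 7] / [8] / [9];  Q = [1, 3, 4, 9] / [2, 7, 8] / [5] / [6];  common shape = (4, 3, 1, 1)

Row-insert the values π_1, π_2, … into P one at a time, bumping the leftmost entry strictly greater than the inserted value down to the next row. The recording tableau Q records, in position (i, j), the step at which that cell was added to P.
  Insert 9 (step 1): P = [9];  Q = [1]
  Insert 3 (step 2): P = [3] / [9];  Q = [1] / [2]
  Insert 5 (step 3): P = [3, 5] / [9];  Q = [1, 3] / [2]
  Insert 8 (step 4): P = [3, 5, 8] / [9];  Q = [1, 3, 4] / [2]
  Insert 7 (step 5): P = [3, 5, 7] / [8] / [9];  Q = [1, 3, 4] / [2] / [5]
  Insert 1 (step 6): P = [1, 5, 7] / [3] / [8] / [9];  Q = [1, 3, 4] / [2] / [5] / [6]
  Insert 2 (step 7): P = [1, 2, 7] / [3, 5] / [8] / [9];  Q = [1, 3, 4] / [2, 7] / [5] / [6]
  Insert 4 (step 8): P = [1, 2, 4] / [3, 5, 7] / [8] / [9];  Q = [1, 3, 4] / [2, 7, 8] / [5] / [6]
  Insert 6 (step 9): P = [1, 2, 4, 6] / [3, 5, 7] / [8] / [9];  Q = [1, 3, 4, 9] / [2, 7, 8] / [5] / [6]
Final shape: (4, 3, 1, 1).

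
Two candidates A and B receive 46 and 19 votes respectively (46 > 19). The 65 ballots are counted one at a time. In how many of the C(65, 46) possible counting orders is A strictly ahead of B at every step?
Strict-lead orderings = 5118189334604640

Total orderings of the 65 votes with 46 for A: C(65, 46) = 12321566916640800. By the Bertrand ballot formula (Cycle Lemma / reflection principle), the number of orderings in which A is strictly ahead of B throughout is (p − q)/(p + q) · C(p + q, p) = (46 − 19)/(46 + 19) · 12321566916640800 = 5118189334604640.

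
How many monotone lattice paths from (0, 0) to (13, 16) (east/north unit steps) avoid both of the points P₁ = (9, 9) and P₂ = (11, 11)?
Number of paths = 43131363

Inclusion–exclusion. Total paths: C(29, 13) = 67863915. Through P₁: C(18, 9)·C(11, 4) = 16044600. Through P₂: C(22, 11)·C(7, 2) = 14814072. Since P₁ is strictly southwest of P₂, a monotone path through both must visit P₁ then P₂; paths through both = C(18, 9)·C(4, 2)·C(7, 2) = 6126120. Avoid both = 67863915 − 16044600 − 14814072 + 6126120 = 43131363.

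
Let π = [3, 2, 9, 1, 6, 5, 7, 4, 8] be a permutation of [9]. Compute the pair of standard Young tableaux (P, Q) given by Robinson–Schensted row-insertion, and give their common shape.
P = [1, 4, 7, 8] / [2, 5] / [3, 6] / [9];  Q = [1, 3, 7, 9] / [2, 5] / [4, 6] / [8];  common shape = (4, 2, 2, 1)

Row-insert the values π_1, π_2, … into P one at a time, bumping the leftmost entry strictly greater than the inserted value down to the next row. The recording tableau Q records, in position (i, j), the step at which that cell was added to P.
  Insert 3 (step 1): P = [3];  Q = [1]
  Insert 2 (step 2): P = [2] / [3];  Q = [1] / [2]
  Insert 9 (step 3): P = [2, 9] / [3];  Q = [1, 3] / [2]
  Insert 1 (step 4): P = [1, 9] / [2] / [3];  Q = [1, 3] / [2] / [4]
  Insert 6 (step 5): P = [1, 6] / [2, 9] / [3];  Q = [1, 3] / [2, 5] / [4]
  Insert 5 (step 6): P = [1, 5] / [2, 6] / [3, 9];  Q = [1, 3] / [2, 5] / [4, 6]
  Insert 7 (step 7): P = [1, 5, 7] / [2, 6] / [3, 9];  Q = [1, 3, 7] / [2, 5] / [4, 6]
  Insert 4 (step 8): P = [1, 4, 7] / [2, 5] / [3, 6] / [9];  Q = [1, 3, 7] / [2, 5] / [4, 6] / [8]
  Insert 8 (step 9): P = [1, 4, 7, 8] / [2, 5] / [3, 6] / [9];  Q = [1, 3, 7, 9] / [2, 5] / [4, 6] / [8]
Final shape: (4, 2, 2, 1).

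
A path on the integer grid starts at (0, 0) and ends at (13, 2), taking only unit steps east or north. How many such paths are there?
Number of paths = 105

A monotone lattice path from (0, 0) to (13, 2) consists of 13 east steps and 2 north steps in some order, so it is determined by which 13 of the 15 steps are east. The count is C(15, 13) = 105.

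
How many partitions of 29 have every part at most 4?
p(29, parts ≤ 4) = 270

Use the recurrence p(n, m) = p(n, m−1) + p(n−m, m): either the largest part is < m (count p(n, m−1)) or the largest part is exactly m (remove one copy of m, count p(n−m, m)). With p(0, ·) = 1 this gives p(29, parts ≤ 4) = 270. (By conjugating Young diagrams, this also counts partitions of 29 into at most 4 parts.)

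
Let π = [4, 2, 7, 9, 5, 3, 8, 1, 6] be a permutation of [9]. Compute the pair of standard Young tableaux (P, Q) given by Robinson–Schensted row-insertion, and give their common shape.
P = [1, 3, 6] / [2, 5, 8] / [4, 9] / [7];  Q = [1, 3, 4] / [2, 5, 7] / [6, 9] / [8];  common shape = (3, 3, 2, 1)

Row-insert the values π_1, π_2, … into P one at a time, bumping the leftmost entry strictly greater than the inserted value down to the next row. The recording tableau Q records, in position (i, j), the step at which that cell was added to P.
  Insert 4 (step 1): P = [4];  Q = [1]
  Insert 2 (step 2): P = [2] / [4];  Q = [1] / [2]
  Insert 7 (step 3): P = [2, 7] / [4];  Q = [1, 3] / [2]
  Insert 9 (step 4): P = [2, 7, 9] / [4];  Q = [1, 3, 4] / [2]
  Insert 5 (step 5): P = [2, 5, 9] / [4, 7];  Q = [1, 3, 4] / [2, 5]
  Insert 3 (step 6): P = [2, 3, 9] / [4, 5] / [7];  Q = [1, 3, 4] / [2, 5] / [6]
  Insert 8 (step 7): P = [2, 3, 8] / [4, 5, 9] / [7];  Q = [1, 3, 4] / [2, 5, 7] / [6]
  Insert 1 (step 8): P = [1, 3, 8] / [2, 5, 9] / [4] / [7];  Q = [1, 3, 4] / [2, 5, 7] / [6] / [8]
  Insert 6 (step 9): P = [1, 3, 6] / [2, 5, 8] / [4, 9] / [7];  Q = [1, 3, 4] / [2, 5, 7] / [6, 9] / [8]
Final shape: (3, 3, 2, 1).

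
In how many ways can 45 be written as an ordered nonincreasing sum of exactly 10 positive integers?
p(45, 10 parts) = 8070

Partitions of n into exactly k parts are in bijection with partitions of n − k into at most k parts (subtract 1 from each part). So p(45, exactly 10) = p(35, parts ≤ 10). Computing via the recurrence p(m, j) = p(m, j−1) + p(m−j, j) gives 8070.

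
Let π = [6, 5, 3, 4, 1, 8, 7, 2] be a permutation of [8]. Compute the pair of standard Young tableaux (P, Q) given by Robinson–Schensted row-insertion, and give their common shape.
P = [1, 2, 7] / [3, 4] / [5, 8] / [6];  Q = [1, 4, 6] / [2, 7] / [3, 8] / [5];  common shape = (3, 2, 2, 1)

Row-insert the values π_1, π_2, … into P one at a time, bumping the leftmost entry strictly greater than the inserted value down to the next row. The recording tableau Q records, in position (i, j), the step at which that cell was added to P.
  Insert 6 (step 1): P = [6];  Q = [1]
  Insert 5 (step 2): P = [5] / [6];  Q = [1] / [2]
  Insert 3 (step 3): P = [3] / [5] / [6];  Q = [1] / [2] / [3]
  Insert 4 (step 4): P = [3, 4] / [5] / [6];  Q = [1, 4] / [2] / [3]
  Insert 1 (step 5): P = [1, 4] / [3] / [5] / [6];  Q = [1, 4] / [2] / [3] / [5]
  Insert 8 (step 6): P = [1, 4, 8] / [3] / [5] / [6];  Q = [1, 4, 6] / [2] / [3] / [5]
  Insert 7 (step 7): P = [1, 4, 7] / [3, 8] / [5] / [6];  Q = [1, 4, 6] / [2, 7] / [3] / [5]
  Insert 2 (step 8): P = [1, 2, 7] / [3, 4] / [5, 8] / [6];  Q = [1, 4, 6] / [2, 7] / [3, 8] / [5]
Final shape: (3, 2, 2, 1).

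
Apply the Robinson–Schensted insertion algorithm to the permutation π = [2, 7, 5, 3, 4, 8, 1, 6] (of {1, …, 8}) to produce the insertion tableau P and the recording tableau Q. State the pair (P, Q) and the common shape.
P = [1, 3, 4, 6] / [2, 8] / [5] / [7];  Q = [1, 2, 5, 6] / [3, 8] / [4] / [7];  common shape = (4, 2, 1, 1)

Row-insert the values π_1, π_2, … into P one at a time, bumping the leftmost entry strictly greater than the inserted value down to the next row. The recording tableau Q records, in position (i, j), the step at which that cell was added to P.
  Insert 2 (step 1): P = [2];  Q = [1]
  Insert 7 (step 2): P = [2, 7];  Q = [1, 2]
  Insert 5 (step 3): P = [2, 5] / [7];  Q = [1, 2] / [3]
  Insert 3 (step 4): P = [2, 3] / [5] / [7];  Q = [1, 2] / [3] / [4]
  Insert 4 (step 5): P = [2, 3, 4] / [5] / [7];  Q = [1, 2, 5] / [3] / [4]
  Insert 8 (step 6): P = [2, 3, 4, 8] / [5] / [7];  Q = [1, 2, 5, 6] / [3] / [4]
  Insert 1 (step 7): P = [1, 3, 4, 8] / [2] / [5] / [7];  Q = [1, 2, 5, 6] / [3] / [4] / [7]
  Insert 6 (step 8): P = [1, 3, 4, 6] / [2, 8] / [5] / [7];  Q = [1, 2, 5, 6] / [3, 8] / [4] / [7]
Final shape: (4, 2, 1, 1).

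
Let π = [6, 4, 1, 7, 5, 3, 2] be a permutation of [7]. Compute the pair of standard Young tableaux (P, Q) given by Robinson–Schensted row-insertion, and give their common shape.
P = [1, 2] / [3, 5] / [4, 7] / [6];  Q = [1, 4] / [2, 5] / [3, 6] / [7];  common shape = (2, 2, 2, 1)

Row-insert the values π_1, π_2, … into P one at a time, bumping the leftmost entry strictly greater than the inserted value down to the next row. The recording tableau Q records, in position (i, j), the step at which that cell was added to P.
  Insert 6 (step 1): P = [6];  Q = [1]
  Insert 4 (step 2): P = [4] / [6];  Q = [1] / [2]
  Insert 1 (step 3): P = [1] / [4] / [6];  Q = [1] / [2] / [3]
  Insert 7 (step 4): P = [1, 7] / [4] / [6];  Q = [1, 4] / [2] / [3]
  Insert 5 (step 5): P = [1, 5] / [4, 7] / [6];  Q = [1, 4] / [2, 5] / [3]
  Insert 3 (step 6): P = [1, 3] / [4, 5] / [6, 7];  Q = [1, 4] / [2, 5] / [3, 6]
  Insert 2 (step 7): P = [1, 2] / [3, 5] / [4, 7] / [6];  Q = [1, 4] / [2, 5] / [3, 6] / [7]
Final shape: (2, 2, 2, 1).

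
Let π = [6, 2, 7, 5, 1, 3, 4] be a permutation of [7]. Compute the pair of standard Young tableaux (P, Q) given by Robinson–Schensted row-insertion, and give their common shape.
P = [1, 3, 4] / [2, 5] / [6, 7];  Q = [1, 3, 7] / [2, 4] / [5, 6];  common shape = (3, 2, 2)

Row-insert the values π_1, π_2, … into P one at a time, bumping the leftmost entry strictly greater than the inserted value down to the next row. The recording tableau Q records, in position (i, j), the step at which that cell was added to P.
  Insert 6 (step 1): P = [6];  Q = [1]
  Insert 2 (step 2): P = [2] / [6];  Q = [1] / [2]
  Insert 7 (step 3): P = [2, 7] / [6];  Q = [1, 3] / [2]
  Insert 5 (step 4): P = [2, 5] / [6, 7];  Q = [1, 3] / [2, 4]
  Insert 1 (step 5): P = [1, 5] / [2, 7] / [6];  Q = [1, 3] / [2, 4] / [5]
  Insert 3 (step 6): P = [1, 3] / [2, 5] / [6, 7];  Q = [1, 3] / [2, 4] / [5, 6]
  Insert 4 (step 7): P = [1, 3, 4] / [2, 5] / [6, 7];  Q = [1, 3, 7] / [2, 4] / [5, 6]
Final shape: (3, 2, 2).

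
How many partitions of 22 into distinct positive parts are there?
q(22) = 89

A partition into distinct parts is a strictly decreasing sequence summing to n. The recurrence d(n, m) = d(n, m−1) + d(n−m, m−1) (use part m at most once) with q(n) = d(n, n) gives q(22) = 89. (Euler's theorem: # distinct-part partitions = # odd-part partitions.)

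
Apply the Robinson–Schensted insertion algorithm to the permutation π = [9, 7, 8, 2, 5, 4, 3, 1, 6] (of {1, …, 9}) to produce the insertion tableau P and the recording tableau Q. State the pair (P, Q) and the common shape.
P = [1, 3, 6] / [2, 8] / [4] / [5] / [7] / [9];  Q = [1, 3, 9] / [2, 5] / [4] / [6] / [7] / [8];  common shape = (3, 2, 1, 1, 1, 1)

Row-insert the values π_1, π_2, … into P one at a time, bumping the leftmost entry strictly greater than the inserted value down to the next row. The recording tableau Q records, in position (i, j), the step at which that cell was added to P.
  Insert 9 (step 1): P = [9];  Q = [1]
  Insert 7 (step 2): P = [7] / [9];  Q = [1] / [2]
  Insert 8 (step 3): P = [7, 8] / [9];  Q = [1, 3] / [2]
  Insert 2 (step 4): P = [2, 8] / [7] / [9];  Q = [1, 3] / [2] / [4]
  Insert 5 (step 5): P = [2, 5] / [7, 8] / [9];  Q = [1, 3] / [2, 5] / [4]
  Insert 4 (step 6): P = [2, 4] / [5, 8] / [7] / [9];  Q = [1, 3] / [2, 5] / [4] / [6]
  Insert 3 (step 7): P = [2, 3] / [4, 8] / [5] / [7] / [9];  Q = [1, 3] / [2, 5] / [4] / [6] / [7]
  Insert 1 (step 8): P = [1, 3] / [2, 8] / [4] / [5] / [7] / [9];  Q = [1, 3] / [2, 5] / [4] / [6] / [7] / [8]
  Insert 6 (step 9): P = [1, 3, 6] / [2, 8] / [4] / [5] / [7] / [9];  Q = [1, 3, 9] / [2, 5] / [4] / [6] / [7] / [8]
Final shape: (3, 2, 1, 1, 1, 1).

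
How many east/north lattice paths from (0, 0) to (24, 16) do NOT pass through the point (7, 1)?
Number of paths = 58326319890

Total paths from (0, 0) to (24, 16): C(40, 24) = 62852101650. Paths through (7, 1): (paths (0, 0) → (7, 1)) × (paths (7, 1) → (24, 16)) = C(8, 7) · C(32, 17) = 8 · 565722720 = 4525781760. Avoidance count = 62852101650 − 4525781760 = 58326319890.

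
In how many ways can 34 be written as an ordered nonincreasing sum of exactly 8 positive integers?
p(34, 8 parts) = 1297

Partitions of n into exactly k parts are in bijection with partitions of n − k into at most k parts (subtract 1 from each part). So p(34, exactly 8) = p(26, parts ≤ 8). Computing via the recurrence p(m, j) = p(m, j−1) + p(m−j, j) gives 1297.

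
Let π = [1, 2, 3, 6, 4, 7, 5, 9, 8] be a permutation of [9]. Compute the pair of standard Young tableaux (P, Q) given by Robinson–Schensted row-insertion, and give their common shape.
P = [1, 2, 3, 4, 5, 8] / [6, 7, 9];  Q = [1, 2, 3, 4, 6, 8] / [5, 7, 9];  common shape = (6, 3)

Row-insert the values π_1, π_2, … into P one at a time, bumping the leftmost entry strictly greater than the inserted value down to the next row. The recording tableau Q records, in position (i, j), the step at which that cell was added to P.
  Insert 1 (step 1): P = [1];  Q = [1]
  Insert 2 (step 2): P = [1, 2];  Q = [1, 2]
  Insert 3 (step 3): P = [1, 2, 3];  Q = [1, 2, 3]
  Insert 6 (step 4): P = [1, 2, 3, 6];  Q = [1, 2, 3, 4]
  Insert 4 (step 5): P = [1, 2, 3, 4] / [6];  Q = [1, 2, 3, 4] / [5]
  Insert 7 (step 6): P = [1, 2, 3, 4, 7] / [6];  Q = [1, 2, 3, 4, 6] / [5]
  Insert 5 (step 7): P = [1, 2, 3, 4, 5] / [6, 7];  Q = [1, 2, 3, 4, 6] / [5, 7]
  Insert 9 (step 8): P = [1, 2, 3, 4, 5, 9] / [6, 7];  Q = [1, 2, 3, 4, 6, 8] / [5, 7]
  Insert 8 (step 9): P = [1, 2, 3, 4, 5, 8] / [6, 7, 9];  Q = [1, 2, 3, 4, 6, 8] / [5, 7, 9]
Final shape: (6, 3).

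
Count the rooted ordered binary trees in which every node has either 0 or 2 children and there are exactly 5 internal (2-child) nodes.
C_5 = 42

These full binary trees are counted by the Catalan number C_n = (1/(n + 1)) · C(2n, n). For n = 5: C_5 = (1/6) · C(10, 5) = 252/6 = 42.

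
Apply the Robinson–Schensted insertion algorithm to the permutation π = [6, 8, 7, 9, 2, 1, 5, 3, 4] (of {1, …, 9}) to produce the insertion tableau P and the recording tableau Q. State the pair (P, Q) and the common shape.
P = [1, 3, 4] / [2, 5, 9] / [6, 7] / [8];  Q = [1, 2, 4] / [3, 7, 9] / [5, 8] / [6];  common shape = (3, 3, 2, 1)

Row-insert the values π_1, π_2, … into P one at a time, bumping the leftmost entry strictly greater than the inserted value down to the next row. The recording tableau Q records, in position (i, j), the step at which that cell was added to P.
  Insert 6 (step 1): P = [6];  Q = [1]
  Insert 8 (step 2): P = [6, 8];  Q = [1, 2]
  Insert 7 (step 3): P = [6, 7] / [8];  Q = [1, 2] / [3]
  Insert 9 (step 4): P = [6, 7, 9] / [8];  Q = [1, 2, 4] / [3]
  Insert 2 (step 5): P = [2, 7, 9] / [6] / [8];  Q = [1, 2, 4] / [3] / [5]
  Insert 1 (step 6): P = [1, 7, 9] / [2] / [6] / [8];  Q = [1, 2, 4] / [3] / [5] / [6]
  Insert 5 (step 7): P = [1, 5, 9] / [2, 7] / [6] / [8];  Q = [1, 2, 4] / [3, 7] / [5] / [6]
  Insert 3 (step 8): P = [1, 3, 9] / [2, 5] / [6, 7] / [8];  Q = [1, 2, 4] / [3, 7] / [5, 8] / [6]
  Insert 4 (step 9): P = [1, 3, 4] / [2, 5, 9] / [6, 7] / [8];  Q = [1, 2, 4] / [3, 7, 9] / [5, 8] / [6]
Final shape: (3, 3, 2, 1).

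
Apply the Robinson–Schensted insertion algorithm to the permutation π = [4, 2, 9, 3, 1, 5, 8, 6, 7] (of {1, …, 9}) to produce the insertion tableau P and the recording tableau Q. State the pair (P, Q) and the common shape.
P = [1, 3, 5, 6, 7] / [2, 8] / [4, 9];  Q = [1, 3, 6, 7, 9] / [2, 4] / [5, 8];  common shape = (5, 2, 2)

Row-insert the values π_1, π_2, … into P one at a time, bumping the leftmost entry strictly greater than the inserted value down to the next row. The recording tableau Q records, in position (i, j), the step at which that cell was added to P.
  Insert 4 (step 1): P = [4];  Q = [1]
  Insert 2 (step 2): P = [2] / [4];  Q = [1] / [2]
  Insert 9 (step 3): P = [2, 9] / [4];  Q = [1, 3] / [2]
  Insert 3 (step 4): P = [2, 3] / [4, 9];  Q = [1, 3] / [2, 4]
  Insert 1 (step 5): P = [1, 3] / [2, 9] / [4];  Q = [1, 3] / [2, 4] / [5]
  Insert 5 (step 6): P = [1, 3, 5] / [2, 9] / [4];  Q = [1, 3, 6] / [2, 4] / [5]
  Insert 8 (step 7): P = [1, 3, 5, 8] / [2, 9] / [4];  Q = [1, 3, 6, 7] / [2, 4] / [5]
  Insert 6 (step 8): P = [1, 3, 5, 6] / [2, 8] / [4, 9];  Q = [1, 3, 6, 7] / [2, 4] / [5, 8]
  Insert 7 (step 9): P = [1, 3, 5, 6, 7] / [2, 8] / [4, 9];  Q = [1, 3, 6, 7, 9] / [2, 4] / [5, 8]
Final shape: (5, 2, 2).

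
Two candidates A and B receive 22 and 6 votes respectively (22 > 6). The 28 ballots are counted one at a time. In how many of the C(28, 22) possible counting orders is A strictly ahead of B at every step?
Strict-lead orderings = 215280

Total orderings of the 28 votes with 22 for A: C(28, 22) = 376740. By the Bertrand ballot formula (Cycle Lemma / reflection principle), the number of orderings in which A is strictly ahead of B throughout is (p − q)/(p + q) · C(p + q, p) = (22 − 6)/(22 + 6) · 376740 = 215280.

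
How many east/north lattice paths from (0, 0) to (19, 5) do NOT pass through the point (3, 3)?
Number of paths = 39444

Total paths from (0, 0) to (19, 5): C(24, 19) = 42504. Paths through (3, 3): (paths (0, 0) → (3, 3)) × (paths (3, 3) → (19, 5)) = C(6, 3) · C(18, 16) = 20 · 153 = 3060. Avoidance count = 42504 − 3060 = 39444.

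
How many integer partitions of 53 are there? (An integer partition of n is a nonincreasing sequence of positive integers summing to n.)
p(53) = 329931

Compute p(n) via the recurrence p(n, m) = p(n, m−1) + p(n−m, m), where p(n, m) counts partitions of n with all parts ≤ m and p(n) = p(n, n). The base cases are p(0, m) = 1 and p(n, 0) = 0 for n > 0. Filling the table yields p(53) = 329931. (Euler's pentagonal recurrence is an alternative.)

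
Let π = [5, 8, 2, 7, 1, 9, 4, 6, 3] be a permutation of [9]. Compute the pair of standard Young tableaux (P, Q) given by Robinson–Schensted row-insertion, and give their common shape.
P = [1, 3, 6] / [2, 4, 9] / [5, 7] / [8];  Q = [1, 2, 6] / [3, 4, 8] / [5, 7] / [9];  common shape = (3, 3, 2, 1)

Row-insert the values π_1, π_2, … into P one at a time, bumping the leftmost entry strictly greater than the inserted value down to the next row. The recording tableau Q records, in position (i, j), the step at which that cell was added to P.
  Insert 5 (step 1): P = [5];  Q = [1]
  Insert 8 (step 2): P = [5, 8];  Q = [1, 2]
  Insert 2 (step 3): P = [2, 8] / [5];  Q = [1, 2] / [3]
  Insert 7 (step 4): P = [2, 7] / [5, 8];  Q = [1, 2] / [3, 4]
  Insert 1 (step 5): P = [1, 7] / [2, 8] / [5];  Q = [1, 2] / [3, 4] / [5]
  Insert 9 (step 6): P = [1, 7, 9] / [2, 8] / [5];  Q = [1, 2, 6] / [3, 4] / [5]
  Insert 4 (step 7): P = [1, 4, 9] / [2, 7] / [5, 8];  Q = [1, 2, 6] / [3, 4] / [5, 7]
  Insert 6 (step 8): P = [1, 4, 6] / [2, 7, 9] / [5, 8];  Q = [1, 2, 6] / [3, 4, 8] / [5, 7]
  Insert 3 (step 9): P = [1, 3, 6] / [2, 4, 9] / [5, 7] / [8];  Q = [1, 2, 6] / [3, 4, 8] / [5, 7] / [9]
Final shape: (3, 3, 2, 1).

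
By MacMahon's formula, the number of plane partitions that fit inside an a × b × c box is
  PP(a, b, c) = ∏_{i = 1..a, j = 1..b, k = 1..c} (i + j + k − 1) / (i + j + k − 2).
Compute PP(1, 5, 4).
PP(1, 5, 4) = 126

Evaluate the triple product over i = 1..1, j = 1..5, k = 1..4. The factors are (2/1) · (3/2) · (4/3) · (5/4) · (3/2) · (4/3) · (5/4) · (6/5) · … (20 factors total). The numerators and denominators telescope so the product is an integer; carrying out the multiplication exactly gives PP(1, 5, 4) = 126.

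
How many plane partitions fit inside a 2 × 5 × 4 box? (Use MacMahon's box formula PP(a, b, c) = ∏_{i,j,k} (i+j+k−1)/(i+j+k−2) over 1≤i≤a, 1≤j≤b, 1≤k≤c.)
PP(2, 5, 4) = 5292

Evaluate the triple product over i = 1..2, j = 1..5, k = 1..4. The factors are (2/1) · (3/2) · (4/3) · (5/4) · (3/2) · (4/3) · (5/4) · (6/5) · … (40 factors total). The numerators and denominators telescope so the product is an integer; carrying out the multiplication exactly gives PP(2, 5, 4) = 5292.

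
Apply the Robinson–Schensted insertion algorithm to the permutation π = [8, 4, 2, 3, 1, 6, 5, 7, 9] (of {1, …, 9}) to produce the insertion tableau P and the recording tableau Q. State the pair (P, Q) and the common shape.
P = [1, 3, 5, 7, 9] / [2, 6] / [4] / [8];  Q = [1, 4, 6, 8, 9] / [2, 7] / [3] / [5];  common shape = (5, 2, 1, 1)

Row-insert the values π_1, π_2, … into P one at a time, bumping the leftmost entry strictly greater than the inserted value down to the next row. The recording tableau Q records, in position (i, j), the step at which that cell was added to P.
  Insert 8 (step 1): P = [8];  Q = [1]
  Insert 4 (step 2): P = [4] / [8];  Q = [1] / [2]
  Insert 2 (step 3): P = [2] / [4] / [8];  Q = [1] / [2] / [3]
  Insert 3 (step 4): P = [2, 3] / [4] / [8];  Q = [1, 4] / [2] / [3]
  Insert 1 (step 5): P = [1, 3] / [2] / [4] / [8];  Q = [1, 4] / [2] / [3] / [5]
  Insert 6 (step 6): P = [1, 3, 6] / [2] / [4] / [8];  Q = [1, 4, 6] / [2] / [3] / [5]
  Insert 5 (step 7): P = [1, 3, 5] / [2, 6] / [4] / [8];  Q = [1, 4, 6] / [2, 7] / [3] / [5]
  Insert 7 (step 8): P = [1, 3, 5, 7] / [2, 6] / [4] / [8];  Q = [1, 4, 6, 8] / [2, 7] / [3] / [5]
  Insert 9 (step 9): P = [1, 3, 5, 7, 9] / [2, 6] / [4] / [8];  Q = [1, 4, 6, 8, 9] / [2, 7] / [3] / [5]
Final shape: (5, 2, 1, 1).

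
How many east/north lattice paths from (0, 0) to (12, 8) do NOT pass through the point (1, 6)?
Number of paths = 125424

Total paths from (0, 0) to (12, 8): C(20, 12) = 125970. Paths through (1, 6): (paths (0, 0) → (1, 6)) × (paths (1, 6) → (12, 8)) = C(7, 1) · C(13, 11) = 7 · 78 = 546. Avoidance count = 125970 − 546 = 125424.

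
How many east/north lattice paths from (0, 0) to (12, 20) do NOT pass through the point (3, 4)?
Number of paths = 154288715

Total paths from (0, 0) to (12, 20): C(32, 12) = 225792840. Paths through (3, 4): (paths (0, 0) → (3, 4)) × (paths (3, 4) → (12, 20)) = C(7, 3) · C(25, 9) = 35 · 2042975 = 71504125. Avoidance count = 225792840 − 71504125 = 154288715.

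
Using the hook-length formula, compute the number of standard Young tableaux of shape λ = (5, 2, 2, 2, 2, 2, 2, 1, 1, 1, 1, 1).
# SYT of shape (5, 2, 2, 2, 2, 2, 2, 1, 1, 1, 1, 1) = 20369349

Hook-length formula: f^λ = n! / Π hook(c), product over all cells c of the Young diagram. For λ = (5, 2, 2, 2, 2, 2, 2, 1, 1, 1, 1, 1), n = 22 boxes. Hook lengths by row (left-to-right, top-to-bottom): [16, 10, 3, 2, 1]; [12, 6]; [11, 5]; [10, 4]; [9, 3]; [8, 2]; [7, 1]; [5]; [4]; [3]; [2]; [1]. Product of hooks = 55180984320000. So f^λ = 22! / 55180984320000 = 1124000727777607680000 / 55180984320000 = 20369349.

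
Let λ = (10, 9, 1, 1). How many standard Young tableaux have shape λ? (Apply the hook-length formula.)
# SYT of shape (10, 9, 1, 1) = 2441880

Hook-length formula: f^λ = n! / Π hook(c), product over all cells c of the Young diagram. For λ = (10, 9, 1, 1), n = 21 boxes. Hook lengths by row (left-to-right, top-to-bottom): [13, 10, 9, 8, 7, 6, 5, 4, 3, 1]; [11, 8, 7, 6, 5, 4, 3, 2, 1]; [2]; [1]. Product of hooks = 20922789888000. So f^λ = 21! / 20922789888000 = 51090942171709440000 / 20922789888000 = 2441880.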